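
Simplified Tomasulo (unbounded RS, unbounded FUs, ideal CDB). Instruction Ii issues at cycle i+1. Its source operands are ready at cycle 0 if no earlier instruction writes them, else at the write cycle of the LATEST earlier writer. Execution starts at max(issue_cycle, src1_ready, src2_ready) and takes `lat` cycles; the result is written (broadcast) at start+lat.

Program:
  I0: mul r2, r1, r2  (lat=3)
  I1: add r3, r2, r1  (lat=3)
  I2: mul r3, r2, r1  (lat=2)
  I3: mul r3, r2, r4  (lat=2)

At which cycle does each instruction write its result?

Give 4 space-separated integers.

Answer: 4 7 6 6

Derivation:
I0 mul r2: issue@1 deps=(None,None) exec_start@1 write@4
I1 add r3: issue@2 deps=(0,None) exec_start@4 write@7
I2 mul r3: issue@3 deps=(0,None) exec_start@4 write@6
I3 mul r3: issue@4 deps=(0,None) exec_start@4 write@6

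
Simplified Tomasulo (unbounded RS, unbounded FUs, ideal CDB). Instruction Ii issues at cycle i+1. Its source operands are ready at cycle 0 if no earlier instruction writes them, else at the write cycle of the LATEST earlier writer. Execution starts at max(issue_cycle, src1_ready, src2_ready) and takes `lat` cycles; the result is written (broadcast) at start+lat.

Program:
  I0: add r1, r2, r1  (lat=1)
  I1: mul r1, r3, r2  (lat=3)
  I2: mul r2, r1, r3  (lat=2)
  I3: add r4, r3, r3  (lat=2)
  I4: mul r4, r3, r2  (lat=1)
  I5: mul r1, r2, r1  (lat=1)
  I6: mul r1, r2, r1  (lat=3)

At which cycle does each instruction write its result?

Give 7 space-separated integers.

I0 add r1: issue@1 deps=(None,None) exec_start@1 write@2
I1 mul r1: issue@2 deps=(None,None) exec_start@2 write@5
I2 mul r2: issue@3 deps=(1,None) exec_start@5 write@7
I3 add r4: issue@4 deps=(None,None) exec_start@4 write@6
I4 mul r4: issue@5 deps=(None,2) exec_start@7 write@8
I5 mul r1: issue@6 deps=(2,1) exec_start@7 write@8
I6 mul r1: issue@7 deps=(2,5) exec_start@8 write@11

Answer: 2 5 7 6 8 8 11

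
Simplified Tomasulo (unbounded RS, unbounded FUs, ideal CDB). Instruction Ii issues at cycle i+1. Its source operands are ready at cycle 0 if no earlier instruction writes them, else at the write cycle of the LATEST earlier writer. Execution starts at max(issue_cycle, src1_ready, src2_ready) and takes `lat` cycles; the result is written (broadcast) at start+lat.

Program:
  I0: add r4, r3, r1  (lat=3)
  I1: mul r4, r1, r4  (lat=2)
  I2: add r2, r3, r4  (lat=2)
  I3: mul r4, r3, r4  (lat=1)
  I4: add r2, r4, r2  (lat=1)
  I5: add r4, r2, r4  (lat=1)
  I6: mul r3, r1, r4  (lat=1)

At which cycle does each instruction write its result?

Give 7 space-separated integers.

I0 add r4: issue@1 deps=(None,None) exec_start@1 write@4
I1 mul r4: issue@2 deps=(None,0) exec_start@4 write@6
I2 add r2: issue@3 deps=(None,1) exec_start@6 write@8
I3 mul r4: issue@4 deps=(None,1) exec_start@6 write@7
I4 add r2: issue@5 deps=(3,2) exec_start@8 write@9
I5 add r4: issue@6 deps=(4,3) exec_start@9 write@10
I6 mul r3: issue@7 deps=(None,5) exec_start@10 write@11

Answer: 4 6 8 7 9 10 11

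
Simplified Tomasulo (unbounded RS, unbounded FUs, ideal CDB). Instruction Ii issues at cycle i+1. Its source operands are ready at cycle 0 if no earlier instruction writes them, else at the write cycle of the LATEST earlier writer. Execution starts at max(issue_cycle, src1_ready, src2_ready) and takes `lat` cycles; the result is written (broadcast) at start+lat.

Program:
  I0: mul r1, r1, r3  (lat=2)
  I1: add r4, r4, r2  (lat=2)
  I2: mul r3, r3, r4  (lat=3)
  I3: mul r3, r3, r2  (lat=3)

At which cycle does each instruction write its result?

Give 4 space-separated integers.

Answer: 3 4 7 10

Derivation:
I0 mul r1: issue@1 deps=(None,None) exec_start@1 write@3
I1 add r4: issue@2 deps=(None,None) exec_start@2 write@4
I2 mul r3: issue@3 deps=(None,1) exec_start@4 write@7
I3 mul r3: issue@4 deps=(2,None) exec_start@7 write@10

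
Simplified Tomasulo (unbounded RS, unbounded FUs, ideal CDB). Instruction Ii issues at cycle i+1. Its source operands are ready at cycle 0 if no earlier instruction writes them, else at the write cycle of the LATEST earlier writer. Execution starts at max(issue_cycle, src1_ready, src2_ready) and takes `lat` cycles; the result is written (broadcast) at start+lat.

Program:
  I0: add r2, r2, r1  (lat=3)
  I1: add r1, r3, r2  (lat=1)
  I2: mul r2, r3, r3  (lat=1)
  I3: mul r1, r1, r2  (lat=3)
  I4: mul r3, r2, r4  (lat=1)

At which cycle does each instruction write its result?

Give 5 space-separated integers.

I0 add r2: issue@1 deps=(None,None) exec_start@1 write@4
I1 add r1: issue@2 deps=(None,0) exec_start@4 write@5
I2 mul r2: issue@3 deps=(None,None) exec_start@3 write@4
I3 mul r1: issue@4 deps=(1,2) exec_start@5 write@8
I4 mul r3: issue@5 deps=(2,None) exec_start@5 write@6

Answer: 4 5 4 8 6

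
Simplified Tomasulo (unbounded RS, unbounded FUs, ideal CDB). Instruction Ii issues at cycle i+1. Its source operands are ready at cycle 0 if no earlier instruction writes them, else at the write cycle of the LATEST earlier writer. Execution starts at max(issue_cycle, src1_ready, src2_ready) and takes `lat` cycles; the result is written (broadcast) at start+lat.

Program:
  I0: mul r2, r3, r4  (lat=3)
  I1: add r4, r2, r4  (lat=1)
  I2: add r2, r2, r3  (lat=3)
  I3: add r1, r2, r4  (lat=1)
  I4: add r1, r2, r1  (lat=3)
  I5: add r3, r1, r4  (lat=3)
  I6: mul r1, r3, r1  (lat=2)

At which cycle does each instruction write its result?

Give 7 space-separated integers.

Answer: 4 5 7 8 11 14 16

Derivation:
I0 mul r2: issue@1 deps=(None,None) exec_start@1 write@4
I1 add r4: issue@2 deps=(0,None) exec_start@4 write@5
I2 add r2: issue@3 deps=(0,None) exec_start@4 write@7
I3 add r1: issue@4 deps=(2,1) exec_start@7 write@8
I4 add r1: issue@5 deps=(2,3) exec_start@8 write@11
I5 add r3: issue@6 deps=(4,1) exec_start@11 write@14
I6 mul r1: issue@7 deps=(5,4) exec_start@14 write@16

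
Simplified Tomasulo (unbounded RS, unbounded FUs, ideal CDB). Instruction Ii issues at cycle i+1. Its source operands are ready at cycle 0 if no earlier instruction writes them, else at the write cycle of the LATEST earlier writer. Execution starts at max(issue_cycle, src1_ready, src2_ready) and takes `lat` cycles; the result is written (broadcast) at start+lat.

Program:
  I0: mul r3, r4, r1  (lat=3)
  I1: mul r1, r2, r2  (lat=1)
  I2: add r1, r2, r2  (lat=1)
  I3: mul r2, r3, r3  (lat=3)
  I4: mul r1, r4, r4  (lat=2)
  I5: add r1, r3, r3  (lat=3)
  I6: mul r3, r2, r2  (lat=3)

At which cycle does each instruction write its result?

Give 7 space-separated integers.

I0 mul r3: issue@1 deps=(None,None) exec_start@1 write@4
I1 mul r1: issue@2 deps=(None,None) exec_start@2 write@3
I2 add r1: issue@3 deps=(None,None) exec_start@3 write@4
I3 mul r2: issue@4 deps=(0,0) exec_start@4 write@7
I4 mul r1: issue@5 deps=(None,None) exec_start@5 write@7
I5 add r1: issue@6 deps=(0,0) exec_start@6 write@9
I6 mul r3: issue@7 deps=(3,3) exec_start@7 write@10

Answer: 4 3 4 7 7 9 10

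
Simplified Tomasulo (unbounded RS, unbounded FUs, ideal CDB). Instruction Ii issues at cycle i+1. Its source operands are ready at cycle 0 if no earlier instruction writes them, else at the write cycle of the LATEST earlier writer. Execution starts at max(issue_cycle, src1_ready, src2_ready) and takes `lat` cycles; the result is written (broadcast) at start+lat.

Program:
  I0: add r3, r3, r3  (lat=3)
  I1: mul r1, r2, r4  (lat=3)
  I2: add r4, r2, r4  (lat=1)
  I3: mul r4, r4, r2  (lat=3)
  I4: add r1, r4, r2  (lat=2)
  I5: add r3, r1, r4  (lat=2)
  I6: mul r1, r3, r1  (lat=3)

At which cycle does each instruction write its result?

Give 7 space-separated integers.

I0 add r3: issue@1 deps=(None,None) exec_start@1 write@4
I1 mul r1: issue@2 deps=(None,None) exec_start@2 write@5
I2 add r4: issue@3 deps=(None,None) exec_start@3 write@4
I3 mul r4: issue@4 deps=(2,None) exec_start@4 write@7
I4 add r1: issue@5 deps=(3,None) exec_start@7 write@9
I5 add r3: issue@6 deps=(4,3) exec_start@9 write@11
I6 mul r1: issue@7 deps=(5,4) exec_start@11 write@14

Answer: 4 5 4 7 9 11 14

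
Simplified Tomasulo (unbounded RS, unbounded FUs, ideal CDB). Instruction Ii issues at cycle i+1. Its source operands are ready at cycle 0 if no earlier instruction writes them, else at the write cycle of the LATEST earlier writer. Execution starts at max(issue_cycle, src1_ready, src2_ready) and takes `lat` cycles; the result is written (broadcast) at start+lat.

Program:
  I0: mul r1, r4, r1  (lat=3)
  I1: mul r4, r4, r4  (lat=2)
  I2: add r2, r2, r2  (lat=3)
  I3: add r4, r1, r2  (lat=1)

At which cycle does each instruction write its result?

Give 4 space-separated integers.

I0 mul r1: issue@1 deps=(None,None) exec_start@1 write@4
I1 mul r4: issue@2 deps=(None,None) exec_start@2 write@4
I2 add r2: issue@3 deps=(None,None) exec_start@3 write@6
I3 add r4: issue@4 deps=(0,2) exec_start@6 write@7

Answer: 4 4 6 7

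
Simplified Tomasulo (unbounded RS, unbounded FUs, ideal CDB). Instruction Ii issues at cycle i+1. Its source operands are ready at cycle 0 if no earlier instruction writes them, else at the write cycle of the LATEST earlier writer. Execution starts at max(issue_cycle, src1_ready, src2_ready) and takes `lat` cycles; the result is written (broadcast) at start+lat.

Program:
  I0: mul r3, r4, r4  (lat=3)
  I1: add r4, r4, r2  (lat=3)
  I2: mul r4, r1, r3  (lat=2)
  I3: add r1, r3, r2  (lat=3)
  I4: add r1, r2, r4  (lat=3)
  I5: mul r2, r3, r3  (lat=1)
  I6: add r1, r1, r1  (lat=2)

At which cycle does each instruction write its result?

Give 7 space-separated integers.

Answer: 4 5 6 7 9 7 11

Derivation:
I0 mul r3: issue@1 deps=(None,None) exec_start@1 write@4
I1 add r4: issue@2 deps=(None,None) exec_start@2 write@5
I2 mul r4: issue@3 deps=(None,0) exec_start@4 write@6
I3 add r1: issue@4 deps=(0,None) exec_start@4 write@7
I4 add r1: issue@5 deps=(None,2) exec_start@6 write@9
I5 mul r2: issue@6 deps=(0,0) exec_start@6 write@7
I6 add r1: issue@7 deps=(4,4) exec_start@9 write@11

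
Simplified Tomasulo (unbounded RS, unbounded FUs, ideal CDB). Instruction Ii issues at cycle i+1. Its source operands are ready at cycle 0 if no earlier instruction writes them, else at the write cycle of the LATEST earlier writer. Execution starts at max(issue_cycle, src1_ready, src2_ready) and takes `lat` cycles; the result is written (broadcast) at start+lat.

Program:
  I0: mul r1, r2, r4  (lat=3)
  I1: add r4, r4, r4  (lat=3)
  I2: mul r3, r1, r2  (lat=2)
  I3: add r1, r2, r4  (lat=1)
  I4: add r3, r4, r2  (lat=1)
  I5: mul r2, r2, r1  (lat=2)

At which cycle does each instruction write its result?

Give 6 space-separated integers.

I0 mul r1: issue@1 deps=(None,None) exec_start@1 write@4
I1 add r4: issue@2 deps=(None,None) exec_start@2 write@5
I2 mul r3: issue@3 deps=(0,None) exec_start@4 write@6
I3 add r1: issue@4 deps=(None,1) exec_start@5 write@6
I4 add r3: issue@5 deps=(1,None) exec_start@5 write@6
I5 mul r2: issue@6 deps=(None,3) exec_start@6 write@8

Answer: 4 5 6 6 6 8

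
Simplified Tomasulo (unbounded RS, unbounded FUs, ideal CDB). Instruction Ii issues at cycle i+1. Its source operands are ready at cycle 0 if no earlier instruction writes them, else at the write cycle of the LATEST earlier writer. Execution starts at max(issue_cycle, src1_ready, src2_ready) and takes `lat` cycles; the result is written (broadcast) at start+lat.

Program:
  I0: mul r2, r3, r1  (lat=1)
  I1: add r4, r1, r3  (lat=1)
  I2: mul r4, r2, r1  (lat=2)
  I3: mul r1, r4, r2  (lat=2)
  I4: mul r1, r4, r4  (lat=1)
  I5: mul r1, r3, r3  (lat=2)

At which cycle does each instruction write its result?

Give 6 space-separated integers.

Answer: 2 3 5 7 6 8

Derivation:
I0 mul r2: issue@1 deps=(None,None) exec_start@1 write@2
I1 add r4: issue@2 deps=(None,None) exec_start@2 write@3
I2 mul r4: issue@3 deps=(0,None) exec_start@3 write@5
I3 mul r1: issue@4 deps=(2,0) exec_start@5 write@7
I4 mul r1: issue@5 deps=(2,2) exec_start@5 write@6
I5 mul r1: issue@6 deps=(None,None) exec_start@6 write@8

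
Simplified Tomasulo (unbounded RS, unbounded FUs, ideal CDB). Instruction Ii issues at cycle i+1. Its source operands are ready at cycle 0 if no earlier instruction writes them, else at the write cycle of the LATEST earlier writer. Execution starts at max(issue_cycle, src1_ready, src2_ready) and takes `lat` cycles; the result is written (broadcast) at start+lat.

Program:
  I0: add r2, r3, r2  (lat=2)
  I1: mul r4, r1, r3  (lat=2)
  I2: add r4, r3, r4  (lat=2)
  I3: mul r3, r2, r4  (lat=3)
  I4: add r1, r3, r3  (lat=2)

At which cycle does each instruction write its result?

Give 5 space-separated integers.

Answer: 3 4 6 9 11

Derivation:
I0 add r2: issue@1 deps=(None,None) exec_start@1 write@3
I1 mul r4: issue@2 deps=(None,None) exec_start@2 write@4
I2 add r4: issue@3 deps=(None,1) exec_start@4 write@6
I3 mul r3: issue@4 deps=(0,2) exec_start@6 write@9
I4 add r1: issue@5 deps=(3,3) exec_start@9 write@11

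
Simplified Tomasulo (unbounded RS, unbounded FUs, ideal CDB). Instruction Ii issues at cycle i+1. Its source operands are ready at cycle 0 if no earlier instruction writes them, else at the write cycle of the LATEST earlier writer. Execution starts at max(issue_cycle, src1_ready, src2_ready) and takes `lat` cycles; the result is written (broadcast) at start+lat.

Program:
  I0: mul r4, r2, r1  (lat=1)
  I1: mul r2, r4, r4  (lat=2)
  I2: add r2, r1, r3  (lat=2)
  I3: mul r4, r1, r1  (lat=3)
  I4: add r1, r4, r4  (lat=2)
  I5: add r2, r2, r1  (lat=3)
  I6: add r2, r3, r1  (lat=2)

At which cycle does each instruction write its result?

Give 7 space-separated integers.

Answer: 2 4 5 7 9 12 11

Derivation:
I0 mul r4: issue@1 deps=(None,None) exec_start@1 write@2
I1 mul r2: issue@2 deps=(0,0) exec_start@2 write@4
I2 add r2: issue@3 deps=(None,None) exec_start@3 write@5
I3 mul r4: issue@4 deps=(None,None) exec_start@4 write@7
I4 add r1: issue@5 deps=(3,3) exec_start@7 write@9
I5 add r2: issue@6 deps=(2,4) exec_start@9 write@12
I6 add r2: issue@7 deps=(None,4) exec_start@9 write@11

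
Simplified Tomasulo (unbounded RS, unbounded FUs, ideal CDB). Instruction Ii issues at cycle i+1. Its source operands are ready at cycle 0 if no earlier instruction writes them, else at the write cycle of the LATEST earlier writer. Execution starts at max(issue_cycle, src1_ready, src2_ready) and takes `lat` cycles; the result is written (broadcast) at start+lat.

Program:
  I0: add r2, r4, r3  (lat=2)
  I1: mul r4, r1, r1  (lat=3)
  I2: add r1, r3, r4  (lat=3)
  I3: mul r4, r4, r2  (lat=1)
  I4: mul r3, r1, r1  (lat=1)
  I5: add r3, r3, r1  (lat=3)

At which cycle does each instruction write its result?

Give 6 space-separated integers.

Answer: 3 5 8 6 9 12

Derivation:
I0 add r2: issue@1 deps=(None,None) exec_start@1 write@3
I1 mul r4: issue@2 deps=(None,None) exec_start@2 write@5
I2 add r1: issue@3 deps=(None,1) exec_start@5 write@8
I3 mul r4: issue@4 deps=(1,0) exec_start@5 write@6
I4 mul r3: issue@5 deps=(2,2) exec_start@8 write@9
I5 add r3: issue@6 deps=(4,2) exec_start@9 write@12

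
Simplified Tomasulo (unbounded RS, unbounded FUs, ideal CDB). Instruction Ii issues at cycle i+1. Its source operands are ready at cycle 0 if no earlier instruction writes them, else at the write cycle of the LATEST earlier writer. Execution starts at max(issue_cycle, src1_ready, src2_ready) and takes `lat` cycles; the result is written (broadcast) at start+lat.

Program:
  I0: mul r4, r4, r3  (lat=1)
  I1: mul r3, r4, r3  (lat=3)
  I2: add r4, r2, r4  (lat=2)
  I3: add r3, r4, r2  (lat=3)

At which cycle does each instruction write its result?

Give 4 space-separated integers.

I0 mul r4: issue@1 deps=(None,None) exec_start@1 write@2
I1 mul r3: issue@2 deps=(0,None) exec_start@2 write@5
I2 add r4: issue@3 deps=(None,0) exec_start@3 write@5
I3 add r3: issue@4 deps=(2,None) exec_start@5 write@8

Answer: 2 5 5 8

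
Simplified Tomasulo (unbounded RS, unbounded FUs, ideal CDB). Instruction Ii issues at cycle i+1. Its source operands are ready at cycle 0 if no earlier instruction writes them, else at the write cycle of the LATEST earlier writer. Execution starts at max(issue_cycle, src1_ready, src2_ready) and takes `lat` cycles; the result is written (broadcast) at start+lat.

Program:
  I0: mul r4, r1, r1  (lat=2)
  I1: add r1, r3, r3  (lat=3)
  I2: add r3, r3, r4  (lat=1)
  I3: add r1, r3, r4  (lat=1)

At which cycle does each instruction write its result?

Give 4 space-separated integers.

I0 mul r4: issue@1 deps=(None,None) exec_start@1 write@3
I1 add r1: issue@2 deps=(None,None) exec_start@2 write@5
I2 add r3: issue@3 deps=(None,0) exec_start@3 write@4
I3 add r1: issue@4 deps=(2,0) exec_start@4 write@5

Answer: 3 5 4 5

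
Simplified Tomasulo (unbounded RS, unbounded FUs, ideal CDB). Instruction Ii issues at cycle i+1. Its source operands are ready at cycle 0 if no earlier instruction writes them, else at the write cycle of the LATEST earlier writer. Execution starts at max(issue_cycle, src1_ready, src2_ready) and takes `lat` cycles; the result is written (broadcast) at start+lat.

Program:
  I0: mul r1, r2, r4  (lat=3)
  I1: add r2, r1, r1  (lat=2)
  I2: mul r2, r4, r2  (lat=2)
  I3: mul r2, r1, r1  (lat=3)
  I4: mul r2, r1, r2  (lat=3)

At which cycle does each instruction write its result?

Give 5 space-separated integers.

I0 mul r1: issue@1 deps=(None,None) exec_start@1 write@4
I1 add r2: issue@2 deps=(0,0) exec_start@4 write@6
I2 mul r2: issue@3 deps=(None,1) exec_start@6 write@8
I3 mul r2: issue@4 deps=(0,0) exec_start@4 write@7
I4 mul r2: issue@5 deps=(0,3) exec_start@7 write@10

Answer: 4 6 8 7 10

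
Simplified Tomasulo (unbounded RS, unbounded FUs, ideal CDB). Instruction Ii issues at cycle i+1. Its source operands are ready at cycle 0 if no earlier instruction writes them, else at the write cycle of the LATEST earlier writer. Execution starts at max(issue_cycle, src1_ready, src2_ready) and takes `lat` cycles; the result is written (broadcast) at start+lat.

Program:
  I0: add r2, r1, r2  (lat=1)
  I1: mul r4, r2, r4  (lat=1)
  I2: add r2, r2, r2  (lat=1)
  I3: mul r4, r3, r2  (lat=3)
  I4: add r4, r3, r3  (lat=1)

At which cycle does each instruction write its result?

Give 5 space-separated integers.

Answer: 2 3 4 7 6

Derivation:
I0 add r2: issue@1 deps=(None,None) exec_start@1 write@2
I1 mul r4: issue@2 deps=(0,None) exec_start@2 write@3
I2 add r2: issue@3 deps=(0,0) exec_start@3 write@4
I3 mul r4: issue@4 deps=(None,2) exec_start@4 write@7
I4 add r4: issue@5 deps=(None,None) exec_start@5 write@6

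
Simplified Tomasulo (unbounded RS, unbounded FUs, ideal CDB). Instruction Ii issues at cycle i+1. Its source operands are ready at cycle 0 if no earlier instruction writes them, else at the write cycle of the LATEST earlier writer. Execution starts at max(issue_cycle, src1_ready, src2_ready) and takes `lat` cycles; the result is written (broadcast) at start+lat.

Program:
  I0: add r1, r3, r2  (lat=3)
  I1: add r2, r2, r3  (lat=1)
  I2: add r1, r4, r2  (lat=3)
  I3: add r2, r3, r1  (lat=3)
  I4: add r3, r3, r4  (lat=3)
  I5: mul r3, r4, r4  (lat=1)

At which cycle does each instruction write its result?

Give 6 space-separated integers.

Answer: 4 3 6 9 8 7

Derivation:
I0 add r1: issue@1 deps=(None,None) exec_start@1 write@4
I1 add r2: issue@2 deps=(None,None) exec_start@2 write@3
I2 add r1: issue@3 deps=(None,1) exec_start@3 write@6
I3 add r2: issue@4 deps=(None,2) exec_start@6 write@9
I4 add r3: issue@5 deps=(None,None) exec_start@5 write@8
I5 mul r3: issue@6 deps=(None,None) exec_start@6 write@7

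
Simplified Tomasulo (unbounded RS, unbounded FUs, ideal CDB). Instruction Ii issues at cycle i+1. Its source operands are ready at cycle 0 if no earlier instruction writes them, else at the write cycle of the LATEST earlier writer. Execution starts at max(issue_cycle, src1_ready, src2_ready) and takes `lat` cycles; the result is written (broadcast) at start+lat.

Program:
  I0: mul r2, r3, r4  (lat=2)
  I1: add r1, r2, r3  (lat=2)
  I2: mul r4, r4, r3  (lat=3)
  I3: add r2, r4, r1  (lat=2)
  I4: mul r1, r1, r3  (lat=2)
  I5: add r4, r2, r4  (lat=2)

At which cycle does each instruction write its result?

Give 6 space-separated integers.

I0 mul r2: issue@1 deps=(None,None) exec_start@1 write@3
I1 add r1: issue@2 deps=(0,None) exec_start@3 write@5
I2 mul r4: issue@3 deps=(None,None) exec_start@3 write@6
I3 add r2: issue@4 deps=(2,1) exec_start@6 write@8
I4 mul r1: issue@5 deps=(1,None) exec_start@5 write@7
I5 add r4: issue@6 deps=(3,2) exec_start@8 write@10

Answer: 3 5 6 8 7 10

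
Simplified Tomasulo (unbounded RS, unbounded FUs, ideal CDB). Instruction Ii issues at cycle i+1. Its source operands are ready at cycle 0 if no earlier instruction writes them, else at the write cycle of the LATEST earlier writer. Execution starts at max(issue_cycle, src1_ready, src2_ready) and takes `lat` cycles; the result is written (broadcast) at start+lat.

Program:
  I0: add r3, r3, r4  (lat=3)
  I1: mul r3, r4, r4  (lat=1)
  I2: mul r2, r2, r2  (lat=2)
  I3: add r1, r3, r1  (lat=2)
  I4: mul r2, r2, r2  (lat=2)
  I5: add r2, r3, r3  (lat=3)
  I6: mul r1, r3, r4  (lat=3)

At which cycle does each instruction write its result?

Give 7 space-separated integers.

I0 add r3: issue@1 deps=(None,None) exec_start@1 write@4
I1 mul r3: issue@2 deps=(None,None) exec_start@2 write@3
I2 mul r2: issue@3 deps=(None,None) exec_start@3 write@5
I3 add r1: issue@4 deps=(1,None) exec_start@4 write@6
I4 mul r2: issue@5 deps=(2,2) exec_start@5 write@7
I5 add r2: issue@6 deps=(1,1) exec_start@6 write@9
I6 mul r1: issue@7 deps=(1,None) exec_start@7 write@10

Answer: 4 3 5 6 7 9 10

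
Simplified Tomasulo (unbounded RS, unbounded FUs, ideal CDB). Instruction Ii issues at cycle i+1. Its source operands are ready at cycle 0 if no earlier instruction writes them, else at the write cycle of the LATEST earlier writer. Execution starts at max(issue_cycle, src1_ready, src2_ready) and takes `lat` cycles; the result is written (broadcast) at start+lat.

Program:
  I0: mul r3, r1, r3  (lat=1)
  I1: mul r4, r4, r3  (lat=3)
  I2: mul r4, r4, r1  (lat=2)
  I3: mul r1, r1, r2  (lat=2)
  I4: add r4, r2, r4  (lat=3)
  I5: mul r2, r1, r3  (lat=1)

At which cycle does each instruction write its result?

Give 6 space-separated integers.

Answer: 2 5 7 6 10 7

Derivation:
I0 mul r3: issue@1 deps=(None,None) exec_start@1 write@2
I1 mul r4: issue@2 deps=(None,0) exec_start@2 write@5
I2 mul r4: issue@3 deps=(1,None) exec_start@5 write@7
I3 mul r1: issue@4 deps=(None,None) exec_start@4 write@6
I4 add r4: issue@5 deps=(None,2) exec_start@7 write@10
I5 mul r2: issue@6 deps=(3,0) exec_start@6 write@7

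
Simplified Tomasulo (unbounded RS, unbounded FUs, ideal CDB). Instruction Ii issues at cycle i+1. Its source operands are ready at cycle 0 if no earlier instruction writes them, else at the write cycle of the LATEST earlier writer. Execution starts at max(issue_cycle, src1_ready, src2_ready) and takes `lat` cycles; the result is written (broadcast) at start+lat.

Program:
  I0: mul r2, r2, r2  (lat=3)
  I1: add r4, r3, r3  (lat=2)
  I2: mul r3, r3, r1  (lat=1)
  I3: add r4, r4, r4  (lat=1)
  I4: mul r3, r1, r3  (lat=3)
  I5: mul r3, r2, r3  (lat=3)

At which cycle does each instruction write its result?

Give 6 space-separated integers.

Answer: 4 4 4 5 8 11

Derivation:
I0 mul r2: issue@1 deps=(None,None) exec_start@1 write@4
I1 add r4: issue@2 deps=(None,None) exec_start@2 write@4
I2 mul r3: issue@3 deps=(None,None) exec_start@3 write@4
I3 add r4: issue@4 deps=(1,1) exec_start@4 write@5
I4 mul r3: issue@5 deps=(None,2) exec_start@5 write@8
I5 mul r3: issue@6 deps=(0,4) exec_start@8 write@11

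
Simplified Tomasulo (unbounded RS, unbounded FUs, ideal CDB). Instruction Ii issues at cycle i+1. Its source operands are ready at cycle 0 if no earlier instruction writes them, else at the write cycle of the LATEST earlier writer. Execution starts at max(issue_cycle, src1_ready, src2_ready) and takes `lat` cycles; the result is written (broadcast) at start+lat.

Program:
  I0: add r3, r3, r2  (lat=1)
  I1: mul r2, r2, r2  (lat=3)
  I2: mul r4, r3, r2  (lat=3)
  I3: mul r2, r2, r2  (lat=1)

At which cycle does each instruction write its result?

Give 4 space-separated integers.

I0 add r3: issue@1 deps=(None,None) exec_start@1 write@2
I1 mul r2: issue@2 deps=(None,None) exec_start@2 write@5
I2 mul r4: issue@3 deps=(0,1) exec_start@5 write@8
I3 mul r2: issue@4 deps=(1,1) exec_start@5 write@6

Answer: 2 5 8 6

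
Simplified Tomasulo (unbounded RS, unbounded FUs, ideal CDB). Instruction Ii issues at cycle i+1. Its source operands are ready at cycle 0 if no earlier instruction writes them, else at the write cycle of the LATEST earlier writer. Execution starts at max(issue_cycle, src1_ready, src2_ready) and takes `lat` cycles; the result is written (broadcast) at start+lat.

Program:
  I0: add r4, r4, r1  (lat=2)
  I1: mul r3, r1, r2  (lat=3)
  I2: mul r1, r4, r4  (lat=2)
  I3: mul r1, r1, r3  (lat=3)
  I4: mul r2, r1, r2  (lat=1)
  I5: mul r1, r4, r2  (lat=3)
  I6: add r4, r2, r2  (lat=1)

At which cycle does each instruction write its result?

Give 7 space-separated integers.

Answer: 3 5 5 8 9 12 10

Derivation:
I0 add r4: issue@1 deps=(None,None) exec_start@1 write@3
I1 mul r3: issue@2 deps=(None,None) exec_start@2 write@5
I2 mul r1: issue@3 deps=(0,0) exec_start@3 write@5
I3 mul r1: issue@4 deps=(2,1) exec_start@5 write@8
I4 mul r2: issue@5 deps=(3,None) exec_start@8 write@9
I5 mul r1: issue@6 deps=(0,4) exec_start@9 write@12
I6 add r4: issue@7 deps=(4,4) exec_start@9 write@10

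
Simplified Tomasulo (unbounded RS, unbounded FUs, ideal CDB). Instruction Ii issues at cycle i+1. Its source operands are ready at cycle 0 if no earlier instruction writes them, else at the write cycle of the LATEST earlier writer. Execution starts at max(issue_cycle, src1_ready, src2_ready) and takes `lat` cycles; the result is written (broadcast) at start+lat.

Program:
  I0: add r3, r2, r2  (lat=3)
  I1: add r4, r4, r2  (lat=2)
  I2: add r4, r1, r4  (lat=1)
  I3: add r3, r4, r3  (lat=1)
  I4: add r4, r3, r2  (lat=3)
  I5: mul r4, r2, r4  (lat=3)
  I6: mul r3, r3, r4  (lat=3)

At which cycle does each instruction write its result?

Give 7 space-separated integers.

Answer: 4 4 5 6 9 12 15

Derivation:
I0 add r3: issue@1 deps=(None,None) exec_start@1 write@4
I1 add r4: issue@2 deps=(None,None) exec_start@2 write@4
I2 add r4: issue@3 deps=(None,1) exec_start@4 write@5
I3 add r3: issue@4 deps=(2,0) exec_start@5 write@6
I4 add r4: issue@5 deps=(3,None) exec_start@6 write@9
I5 mul r4: issue@6 deps=(None,4) exec_start@9 write@12
I6 mul r3: issue@7 deps=(3,5) exec_start@12 write@15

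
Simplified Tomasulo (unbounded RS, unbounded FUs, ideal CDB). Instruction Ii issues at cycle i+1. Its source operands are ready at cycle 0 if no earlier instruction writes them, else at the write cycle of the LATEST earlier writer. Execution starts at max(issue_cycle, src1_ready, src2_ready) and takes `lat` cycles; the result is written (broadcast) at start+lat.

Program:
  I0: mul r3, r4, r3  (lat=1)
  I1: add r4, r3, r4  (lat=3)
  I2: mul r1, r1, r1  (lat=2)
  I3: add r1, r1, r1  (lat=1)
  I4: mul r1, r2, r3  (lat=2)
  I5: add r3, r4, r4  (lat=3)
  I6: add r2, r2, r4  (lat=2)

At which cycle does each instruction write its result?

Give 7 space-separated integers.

Answer: 2 5 5 6 7 9 9

Derivation:
I0 mul r3: issue@1 deps=(None,None) exec_start@1 write@2
I1 add r4: issue@2 deps=(0,None) exec_start@2 write@5
I2 mul r1: issue@3 deps=(None,None) exec_start@3 write@5
I3 add r1: issue@4 deps=(2,2) exec_start@5 write@6
I4 mul r1: issue@5 deps=(None,0) exec_start@5 write@7
I5 add r3: issue@6 deps=(1,1) exec_start@6 write@9
I6 add r2: issue@7 deps=(None,1) exec_start@7 write@9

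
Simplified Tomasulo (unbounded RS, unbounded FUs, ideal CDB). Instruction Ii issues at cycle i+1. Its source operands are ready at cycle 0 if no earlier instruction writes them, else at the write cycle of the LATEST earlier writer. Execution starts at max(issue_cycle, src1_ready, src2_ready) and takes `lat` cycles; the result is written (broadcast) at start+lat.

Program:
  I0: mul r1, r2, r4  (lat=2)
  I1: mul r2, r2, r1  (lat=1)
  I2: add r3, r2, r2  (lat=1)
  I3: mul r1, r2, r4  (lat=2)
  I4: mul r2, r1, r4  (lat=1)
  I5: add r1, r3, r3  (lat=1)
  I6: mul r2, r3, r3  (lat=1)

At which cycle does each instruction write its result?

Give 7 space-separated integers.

I0 mul r1: issue@1 deps=(None,None) exec_start@1 write@3
I1 mul r2: issue@2 deps=(None,0) exec_start@3 write@4
I2 add r3: issue@3 deps=(1,1) exec_start@4 write@5
I3 mul r1: issue@4 deps=(1,None) exec_start@4 write@6
I4 mul r2: issue@5 deps=(3,None) exec_start@6 write@7
I5 add r1: issue@6 deps=(2,2) exec_start@6 write@7
I6 mul r2: issue@7 deps=(2,2) exec_start@7 write@8

Answer: 3 4 5 6 7 7 8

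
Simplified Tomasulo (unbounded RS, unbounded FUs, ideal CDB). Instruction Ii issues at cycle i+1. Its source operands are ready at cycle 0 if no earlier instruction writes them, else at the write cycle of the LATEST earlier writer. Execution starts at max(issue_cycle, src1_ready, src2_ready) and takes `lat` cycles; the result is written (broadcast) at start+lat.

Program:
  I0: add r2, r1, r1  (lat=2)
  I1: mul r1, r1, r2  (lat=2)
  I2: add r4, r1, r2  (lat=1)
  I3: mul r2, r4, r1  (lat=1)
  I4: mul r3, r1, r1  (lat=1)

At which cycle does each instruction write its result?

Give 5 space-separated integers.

I0 add r2: issue@1 deps=(None,None) exec_start@1 write@3
I1 mul r1: issue@2 deps=(None,0) exec_start@3 write@5
I2 add r4: issue@3 deps=(1,0) exec_start@5 write@6
I3 mul r2: issue@4 deps=(2,1) exec_start@6 write@7
I4 mul r3: issue@5 deps=(1,1) exec_start@5 write@6

Answer: 3 5 6 7 6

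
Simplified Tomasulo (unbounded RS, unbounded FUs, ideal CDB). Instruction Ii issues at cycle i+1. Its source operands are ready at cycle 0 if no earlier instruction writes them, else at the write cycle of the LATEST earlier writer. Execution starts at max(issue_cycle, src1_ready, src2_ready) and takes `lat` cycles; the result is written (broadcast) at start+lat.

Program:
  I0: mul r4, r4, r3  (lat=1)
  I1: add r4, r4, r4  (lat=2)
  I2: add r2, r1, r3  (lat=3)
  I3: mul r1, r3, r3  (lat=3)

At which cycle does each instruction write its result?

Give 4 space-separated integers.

Answer: 2 4 6 7

Derivation:
I0 mul r4: issue@1 deps=(None,None) exec_start@1 write@2
I1 add r4: issue@2 deps=(0,0) exec_start@2 write@4
I2 add r2: issue@3 deps=(None,None) exec_start@3 write@6
I3 mul r1: issue@4 deps=(None,None) exec_start@4 write@7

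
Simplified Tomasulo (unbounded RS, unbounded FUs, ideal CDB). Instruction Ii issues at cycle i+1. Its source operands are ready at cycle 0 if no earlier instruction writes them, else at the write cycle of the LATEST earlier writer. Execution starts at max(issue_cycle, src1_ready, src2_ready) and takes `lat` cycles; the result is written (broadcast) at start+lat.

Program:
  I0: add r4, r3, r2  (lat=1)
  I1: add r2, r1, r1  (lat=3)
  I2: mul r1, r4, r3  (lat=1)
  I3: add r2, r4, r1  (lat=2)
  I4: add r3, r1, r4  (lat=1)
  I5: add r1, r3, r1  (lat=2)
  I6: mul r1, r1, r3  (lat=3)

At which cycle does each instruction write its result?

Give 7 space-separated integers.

I0 add r4: issue@1 deps=(None,None) exec_start@1 write@2
I1 add r2: issue@2 deps=(None,None) exec_start@2 write@5
I2 mul r1: issue@3 deps=(0,None) exec_start@3 write@4
I3 add r2: issue@4 deps=(0,2) exec_start@4 write@6
I4 add r3: issue@5 deps=(2,0) exec_start@5 write@6
I5 add r1: issue@6 deps=(4,2) exec_start@6 write@8
I6 mul r1: issue@7 deps=(5,4) exec_start@8 write@11

Answer: 2 5 4 6 6 8 11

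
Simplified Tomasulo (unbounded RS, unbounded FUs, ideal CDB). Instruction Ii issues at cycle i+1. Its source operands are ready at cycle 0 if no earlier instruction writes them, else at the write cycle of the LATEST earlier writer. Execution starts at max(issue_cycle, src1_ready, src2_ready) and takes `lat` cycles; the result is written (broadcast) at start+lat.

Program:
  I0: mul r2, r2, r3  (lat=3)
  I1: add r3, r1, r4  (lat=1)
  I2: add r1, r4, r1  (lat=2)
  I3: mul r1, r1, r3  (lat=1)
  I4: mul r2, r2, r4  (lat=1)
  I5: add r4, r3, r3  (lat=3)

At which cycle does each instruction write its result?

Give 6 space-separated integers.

Answer: 4 3 5 6 6 9

Derivation:
I0 mul r2: issue@1 deps=(None,None) exec_start@1 write@4
I1 add r3: issue@2 deps=(None,None) exec_start@2 write@3
I2 add r1: issue@3 deps=(None,None) exec_start@3 write@5
I3 mul r1: issue@4 deps=(2,1) exec_start@5 write@6
I4 mul r2: issue@5 deps=(0,None) exec_start@5 write@6
I5 add r4: issue@6 deps=(1,1) exec_start@6 write@9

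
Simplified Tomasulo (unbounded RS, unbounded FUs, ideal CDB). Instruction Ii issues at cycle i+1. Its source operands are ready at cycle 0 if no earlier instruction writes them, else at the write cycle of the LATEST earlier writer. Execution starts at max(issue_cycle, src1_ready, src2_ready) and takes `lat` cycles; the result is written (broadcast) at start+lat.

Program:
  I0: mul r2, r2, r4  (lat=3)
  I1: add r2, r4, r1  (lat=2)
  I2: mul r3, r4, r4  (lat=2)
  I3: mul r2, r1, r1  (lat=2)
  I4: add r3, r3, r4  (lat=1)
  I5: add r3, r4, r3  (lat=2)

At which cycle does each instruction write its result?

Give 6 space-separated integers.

Answer: 4 4 5 6 6 8

Derivation:
I0 mul r2: issue@1 deps=(None,None) exec_start@1 write@4
I1 add r2: issue@2 deps=(None,None) exec_start@2 write@4
I2 mul r3: issue@3 deps=(None,None) exec_start@3 write@5
I3 mul r2: issue@4 deps=(None,None) exec_start@4 write@6
I4 add r3: issue@5 deps=(2,None) exec_start@5 write@6
I5 add r3: issue@6 deps=(None,4) exec_start@6 write@8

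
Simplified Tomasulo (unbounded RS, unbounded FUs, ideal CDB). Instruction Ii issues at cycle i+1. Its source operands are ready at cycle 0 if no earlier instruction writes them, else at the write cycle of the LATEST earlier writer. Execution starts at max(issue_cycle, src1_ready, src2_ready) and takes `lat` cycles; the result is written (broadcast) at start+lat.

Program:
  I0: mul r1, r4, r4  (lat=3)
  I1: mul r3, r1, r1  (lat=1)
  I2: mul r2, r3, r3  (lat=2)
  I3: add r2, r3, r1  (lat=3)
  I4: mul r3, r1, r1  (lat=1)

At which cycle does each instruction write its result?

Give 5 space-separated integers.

Answer: 4 5 7 8 6

Derivation:
I0 mul r1: issue@1 deps=(None,None) exec_start@1 write@4
I1 mul r3: issue@2 deps=(0,0) exec_start@4 write@5
I2 mul r2: issue@3 deps=(1,1) exec_start@5 write@7
I3 add r2: issue@4 deps=(1,0) exec_start@5 write@8
I4 mul r3: issue@5 deps=(0,0) exec_start@5 write@6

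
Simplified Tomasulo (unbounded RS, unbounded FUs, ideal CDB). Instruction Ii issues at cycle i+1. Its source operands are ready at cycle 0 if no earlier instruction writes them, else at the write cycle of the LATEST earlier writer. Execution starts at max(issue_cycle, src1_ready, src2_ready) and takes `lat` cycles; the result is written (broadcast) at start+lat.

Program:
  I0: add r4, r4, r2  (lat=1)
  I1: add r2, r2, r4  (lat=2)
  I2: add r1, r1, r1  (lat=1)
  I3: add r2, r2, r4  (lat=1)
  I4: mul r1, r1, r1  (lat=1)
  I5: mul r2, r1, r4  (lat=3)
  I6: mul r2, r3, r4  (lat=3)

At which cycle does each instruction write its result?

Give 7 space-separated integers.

I0 add r4: issue@1 deps=(None,None) exec_start@1 write@2
I1 add r2: issue@2 deps=(None,0) exec_start@2 write@4
I2 add r1: issue@3 deps=(None,None) exec_start@3 write@4
I3 add r2: issue@4 deps=(1,0) exec_start@4 write@5
I4 mul r1: issue@5 deps=(2,2) exec_start@5 write@6
I5 mul r2: issue@6 deps=(4,0) exec_start@6 write@9
I6 mul r2: issue@7 deps=(None,0) exec_start@7 write@10

Answer: 2 4 4 5 6 9 10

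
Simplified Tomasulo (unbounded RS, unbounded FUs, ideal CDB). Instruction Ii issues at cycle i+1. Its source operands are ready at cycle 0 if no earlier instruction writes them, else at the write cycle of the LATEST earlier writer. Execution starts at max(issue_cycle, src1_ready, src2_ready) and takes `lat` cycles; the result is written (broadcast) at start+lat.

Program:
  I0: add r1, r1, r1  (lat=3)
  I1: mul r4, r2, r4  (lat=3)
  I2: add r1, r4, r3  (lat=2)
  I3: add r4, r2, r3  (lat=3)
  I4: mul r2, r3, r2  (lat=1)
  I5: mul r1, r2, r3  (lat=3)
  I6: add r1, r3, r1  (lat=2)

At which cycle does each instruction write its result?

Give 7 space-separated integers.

I0 add r1: issue@1 deps=(None,None) exec_start@1 write@4
I1 mul r4: issue@2 deps=(None,None) exec_start@2 write@5
I2 add r1: issue@3 deps=(1,None) exec_start@5 write@7
I3 add r4: issue@4 deps=(None,None) exec_start@4 write@7
I4 mul r2: issue@5 deps=(None,None) exec_start@5 write@6
I5 mul r1: issue@6 deps=(4,None) exec_start@6 write@9
I6 add r1: issue@7 deps=(None,5) exec_start@9 write@11

Answer: 4 5 7 7 6 9 11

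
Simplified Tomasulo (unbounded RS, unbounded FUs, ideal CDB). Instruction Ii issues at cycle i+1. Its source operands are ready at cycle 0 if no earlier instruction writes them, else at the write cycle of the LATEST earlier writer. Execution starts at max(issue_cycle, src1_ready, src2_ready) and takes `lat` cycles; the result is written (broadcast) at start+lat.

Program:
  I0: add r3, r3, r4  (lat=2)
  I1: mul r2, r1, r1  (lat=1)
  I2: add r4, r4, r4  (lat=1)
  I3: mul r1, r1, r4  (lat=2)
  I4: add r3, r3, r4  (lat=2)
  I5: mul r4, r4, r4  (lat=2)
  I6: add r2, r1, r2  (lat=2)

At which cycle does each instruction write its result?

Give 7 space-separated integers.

I0 add r3: issue@1 deps=(None,None) exec_start@1 write@3
I1 mul r2: issue@2 deps=(None,None) exec_start@2 write@3
I2 add r4: issue@3 deps=(None,None) exec_start@3 write@4
I3 mul r1: issue@4 deps=(None,2) exec_start@4 write@6
I4 add r3: issue@5 deps=(0,2) exec_start@5 write@7
I5 mul r4: issue@6 deps=(2,2) exec_start@6 write@8
I6 add r2: issue@7 deps=(3,1) exec_start@7 write@9

Answer: 3 3 4 6 7 8 9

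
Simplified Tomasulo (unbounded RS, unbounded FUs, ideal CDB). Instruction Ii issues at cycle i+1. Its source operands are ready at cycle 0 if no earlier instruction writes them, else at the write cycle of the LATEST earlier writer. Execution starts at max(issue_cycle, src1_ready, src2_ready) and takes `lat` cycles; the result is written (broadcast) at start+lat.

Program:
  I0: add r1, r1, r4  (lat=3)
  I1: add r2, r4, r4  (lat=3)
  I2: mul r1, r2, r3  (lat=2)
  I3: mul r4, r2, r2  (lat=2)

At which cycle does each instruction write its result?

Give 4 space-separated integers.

Answer: 4 5 7 7

Derivation:
I0 add r1: issue@1 deps=(None,None) exec_start@1 write@4
I1 add r2: issue@2 deps=(None,None) exec_start@2 write@5
I2 mul r1: issue@3 deps=(1,None) exec_start@5 write@7
I3 mul r4: issue@4 deps=(1,1) exec_start@5 write@7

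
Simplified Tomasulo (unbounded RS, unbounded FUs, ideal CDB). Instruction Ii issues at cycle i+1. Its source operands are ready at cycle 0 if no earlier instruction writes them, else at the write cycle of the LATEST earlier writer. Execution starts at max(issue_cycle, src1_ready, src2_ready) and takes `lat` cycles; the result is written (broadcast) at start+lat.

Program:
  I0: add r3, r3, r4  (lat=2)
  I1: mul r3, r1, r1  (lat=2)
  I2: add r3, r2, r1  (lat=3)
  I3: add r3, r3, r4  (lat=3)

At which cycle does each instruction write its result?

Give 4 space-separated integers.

Answer: 3 4 6 9

Derivation:
I0 add r3: issue@1 deps=(None,None) exec_start@1 write@3
I1 mul r3: issue@2 deps=(None,None) exec_start@2 write@4
I2 add r3: issue@3 deps=(None,None) exec_start@3 write@6
I3 add r3: issue@4 deps=(2,None) exec_start@6 write@9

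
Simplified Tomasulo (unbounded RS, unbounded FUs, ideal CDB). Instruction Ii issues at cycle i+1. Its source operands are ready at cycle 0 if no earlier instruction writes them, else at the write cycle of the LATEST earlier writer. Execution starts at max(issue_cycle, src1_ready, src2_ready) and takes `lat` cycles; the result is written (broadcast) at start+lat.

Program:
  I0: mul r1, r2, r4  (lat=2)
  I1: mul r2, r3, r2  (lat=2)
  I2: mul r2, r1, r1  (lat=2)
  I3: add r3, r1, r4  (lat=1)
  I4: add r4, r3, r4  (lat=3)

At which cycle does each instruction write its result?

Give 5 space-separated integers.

I0 mul r1: issue@1 deps=(None,None) exec_start@1 write@3
I1 mul r2: issue@2 deps=(None,None) exec_start@2 write@4
I2 mul r2: issue@3 deps=(0,0) exec_start@3 write@5
I3 add r3: issue@4 deps=(0,None) exec_start@4 write@5
I4 add r4: issue@5 deps=(3,None) exec_start@5 write@8

Answer: 3 4 5 5 8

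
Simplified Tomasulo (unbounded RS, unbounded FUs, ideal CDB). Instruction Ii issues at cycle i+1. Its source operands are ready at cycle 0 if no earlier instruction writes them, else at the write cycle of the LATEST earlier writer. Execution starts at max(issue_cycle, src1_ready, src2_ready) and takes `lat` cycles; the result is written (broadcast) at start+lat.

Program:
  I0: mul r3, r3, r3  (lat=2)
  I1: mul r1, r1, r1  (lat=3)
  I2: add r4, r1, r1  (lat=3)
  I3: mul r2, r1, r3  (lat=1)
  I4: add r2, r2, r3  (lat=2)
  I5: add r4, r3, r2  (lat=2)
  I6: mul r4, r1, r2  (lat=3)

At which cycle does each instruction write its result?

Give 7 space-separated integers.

Answer: 3 5 8 6 8 10 11

Derivation:
I0 mul r3: issue@1 deps=(None,None) exec_start@1 write@3
I1 mul r1: issue@2 deps=(None,None) exec_start@2 write@5
I2 add r4: issue@3 deps=(1,1) exec_start@5 write@8
I3 mul r2: issue@4 deps=(1,0) exec_start@5 write@6
I4 add r2: issue@5 deps=(3,0) exec_start@6 write@8
I5 add r4: issue@6 deps=(0,4) exec_start@8 write@10
I6 mul r4: issue@7 deps=(1,4) exec_start@8 write@11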